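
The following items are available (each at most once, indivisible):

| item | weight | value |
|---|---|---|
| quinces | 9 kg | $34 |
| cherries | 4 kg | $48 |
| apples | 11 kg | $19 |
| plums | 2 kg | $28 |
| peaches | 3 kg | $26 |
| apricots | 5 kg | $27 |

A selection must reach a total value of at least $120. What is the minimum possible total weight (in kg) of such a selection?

14

Subsets with value ≥ 120, sorted by total weight:
- cherries+plums+peaches+apricots: weight 14, value 129
- quinces+cherries+plums+peaches: weight 18, value 136
- quinces+cherries+plums+apricots: weight 20, value 137
Minimum weight: 14 kg.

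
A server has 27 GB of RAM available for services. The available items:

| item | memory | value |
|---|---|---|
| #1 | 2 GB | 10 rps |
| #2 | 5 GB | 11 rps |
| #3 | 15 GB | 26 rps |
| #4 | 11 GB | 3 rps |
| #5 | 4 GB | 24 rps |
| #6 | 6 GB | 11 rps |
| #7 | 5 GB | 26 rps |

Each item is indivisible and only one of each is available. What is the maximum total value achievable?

This is a 0/1 knapsack; check combinations near the capacity.
- #1+#3+#5+#7: memory 2+15+4+5=26, value 10+26+24+26=86
- #1+#2+#5+#6+#7: memory 2+5+4+6+5=22, value 10+11+24+11+26=82
- #3+#5+#7: memory 15+4+5=24, value 26+24+26=76
- #1+#2+#4+#5+#7: memory 2+5+11+4+5=27, value 10+11+3+24+26=74
- #1+#2+#3+#7: memory 2+5+15+5=27, value 10+11+26+26=73
Best: 86 rps.

86 rps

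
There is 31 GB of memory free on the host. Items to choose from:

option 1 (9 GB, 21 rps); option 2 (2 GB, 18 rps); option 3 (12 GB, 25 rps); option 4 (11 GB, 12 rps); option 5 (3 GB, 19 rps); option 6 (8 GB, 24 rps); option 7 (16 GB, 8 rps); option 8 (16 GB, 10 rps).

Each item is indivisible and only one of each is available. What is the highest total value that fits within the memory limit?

88 rps

Check high-value combinations within 31 GB:
- option 1+option 2+option 3+option 6: memory 9+2+12+8=31, value 21+18+25+24=88
- option 2+option 3+option 5+option 6: memory 2+12+3+8=25, value 18+25+19+24=86
- option 1+option 2+option 3+option 5: memory 9+2+12+3=26, value 21+18+25+19=83
- option 1+option 2+option 5+option 6: memory 9+2+3+8=22, value 21+18+19+24=82
Best: 88 rps.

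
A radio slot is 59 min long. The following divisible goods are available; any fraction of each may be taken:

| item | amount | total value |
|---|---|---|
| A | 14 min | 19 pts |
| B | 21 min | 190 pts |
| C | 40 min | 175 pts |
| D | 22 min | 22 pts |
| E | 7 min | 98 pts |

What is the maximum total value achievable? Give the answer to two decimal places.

Take in order of value per unit:
- E (98/7 per unit): all 7 → value 98, running total 98.00
- B (190/21 per unit): all 21 → value 190, running total 288.00
- C (175/40 per unit): 31 of 40 → value 31×175/40 = 135.6250, running total 423.63
Total 423.63.

423.63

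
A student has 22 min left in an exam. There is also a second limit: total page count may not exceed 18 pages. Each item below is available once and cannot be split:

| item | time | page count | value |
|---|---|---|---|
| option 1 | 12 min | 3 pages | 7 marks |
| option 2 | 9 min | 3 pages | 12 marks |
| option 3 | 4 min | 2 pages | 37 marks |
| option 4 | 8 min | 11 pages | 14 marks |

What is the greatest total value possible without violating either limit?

Feasible sets respecting both limits:
- option 2+option 3+option 4: time 21, page count 16, value 63
- option 3+option 4: time 12, page count 13, value 51
- option 2+option 3: time 13, page count 5, value 49
- option 1+option 3: time 16, page count 5, value 44
Best: 63 marks.

63 marks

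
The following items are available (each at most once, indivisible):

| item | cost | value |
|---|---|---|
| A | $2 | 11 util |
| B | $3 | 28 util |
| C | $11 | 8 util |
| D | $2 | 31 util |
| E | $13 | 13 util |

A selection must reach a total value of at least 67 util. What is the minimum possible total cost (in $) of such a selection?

7

Subsets with value ≥ 67, sorted by total cost:
- A+B+D: cost 7, value 70
- B+C+D: cost 16, value 67
- A+B+C+D: cost 18, value 78
Minimum cost: 7 $.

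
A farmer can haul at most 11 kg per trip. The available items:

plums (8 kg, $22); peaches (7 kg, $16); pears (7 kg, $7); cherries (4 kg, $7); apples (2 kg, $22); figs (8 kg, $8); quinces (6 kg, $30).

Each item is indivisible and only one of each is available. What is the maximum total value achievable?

$52

Check high-value combinations within 11 kg:
- apples+quinces: weight 2+6=8, value 22+30=52
- plums+apples: weight 8+2=10, value 22+22=44
- peaches+apples: weight 7+2=9, value 16+22=38
- cherries+quinces: weight 4+6=10, value 7+30=37
Best: $52.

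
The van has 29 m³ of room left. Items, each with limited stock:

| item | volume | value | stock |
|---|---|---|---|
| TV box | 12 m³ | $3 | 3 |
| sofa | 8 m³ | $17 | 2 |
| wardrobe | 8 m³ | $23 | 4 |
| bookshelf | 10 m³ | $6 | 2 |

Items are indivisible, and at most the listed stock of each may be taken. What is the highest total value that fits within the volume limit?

$69

Best selections within volume 29 and stock limits:
- 3×wardrobe: volume 24, value 69
- 1×sofa + 2×wardrobe: volume 24, value 63
- 2×sofa + 1×wardrobe: volume 24, value 57
- 2×wardrobe + 1×bookshelf: volume 26, value 52
Best: $69.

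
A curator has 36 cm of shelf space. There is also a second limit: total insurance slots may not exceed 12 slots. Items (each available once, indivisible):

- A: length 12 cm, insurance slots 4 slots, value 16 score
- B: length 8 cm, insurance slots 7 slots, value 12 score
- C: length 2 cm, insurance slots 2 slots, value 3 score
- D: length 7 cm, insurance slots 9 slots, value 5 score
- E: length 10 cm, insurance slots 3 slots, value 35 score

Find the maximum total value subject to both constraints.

Feasible sets respecting both limits:
- A+C+E: length 24, insurance slots 9, value 54
- A+E: length 22, insurance slots 7, value 51
- B+C+E: length 20, insurance slots 12, value 50
Best: 54 score.

54 score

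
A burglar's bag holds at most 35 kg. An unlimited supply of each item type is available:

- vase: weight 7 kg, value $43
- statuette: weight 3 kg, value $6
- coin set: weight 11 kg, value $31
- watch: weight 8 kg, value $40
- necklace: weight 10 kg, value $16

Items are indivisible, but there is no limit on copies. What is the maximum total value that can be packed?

Best value-per-unit is vase at 43/7, and filling with it alone uses weight 5×7=35. No mix of the others beats 5×43 = 215.

$215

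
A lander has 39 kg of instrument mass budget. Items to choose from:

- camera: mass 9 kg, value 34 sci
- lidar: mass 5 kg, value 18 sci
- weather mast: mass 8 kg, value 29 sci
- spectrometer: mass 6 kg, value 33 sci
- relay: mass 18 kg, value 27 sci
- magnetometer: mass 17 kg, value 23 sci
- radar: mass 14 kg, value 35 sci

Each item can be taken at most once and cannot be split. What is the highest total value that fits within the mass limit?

131 sci

Check high-value combinations within 39 kg:
- camera+weather mast+spectrometer+radar: mass 9+8+6+14=37, value 34+29+33+35=131
- camera+lidar+spectrometer+radar: mass 9+5+6+14=34, value 34+18+33+35=120
- camera+lidar+weather mast+radar: mass 9+5+8+14=36, value 34+18+29+35=116
- lidar+weather mast+spectrometer+radar: mass 5+8+6+14=33, value 18+29+33+35=115
- camera+lidar+weather mast+spectrometer: mass 9+5+8+6=28, value 34+18+29+33=114
Best: 131 sci.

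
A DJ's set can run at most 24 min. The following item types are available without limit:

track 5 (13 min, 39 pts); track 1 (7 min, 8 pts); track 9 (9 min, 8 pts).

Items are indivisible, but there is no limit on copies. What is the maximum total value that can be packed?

Best value-per-unit is track 5 at 39/13; filling with it alone gives 1×39 = 39.
Optimal mix: 1×track 5 + 1×track 1 → duration 20, value 47.

47 pts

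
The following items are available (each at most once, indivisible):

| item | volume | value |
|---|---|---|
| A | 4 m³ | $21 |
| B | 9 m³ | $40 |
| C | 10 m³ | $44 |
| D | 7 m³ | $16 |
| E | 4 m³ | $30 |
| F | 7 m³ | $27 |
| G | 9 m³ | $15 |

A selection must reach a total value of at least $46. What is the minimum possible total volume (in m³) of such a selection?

Subsets with value ≥ 46, sorted by total volume:
- A+E: volume 8, value 51
- E+F: volume 11, value 57
- A+F: volume 11, value 48
Minimum volume: 8 m³.

8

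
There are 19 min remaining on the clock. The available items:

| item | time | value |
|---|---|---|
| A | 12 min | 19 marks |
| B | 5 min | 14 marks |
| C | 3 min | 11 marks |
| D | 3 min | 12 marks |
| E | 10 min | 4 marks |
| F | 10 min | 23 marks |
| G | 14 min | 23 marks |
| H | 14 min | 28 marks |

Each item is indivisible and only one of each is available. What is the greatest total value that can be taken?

This is a 0/1 knapsack; check combinations near the capacity.
- B+D+F: time 5+3+10=18, value 14+12+23=49
- B+C+F: time 5+3+10=18, value 14+11+23=48
- C+D+F: time 3+3+10=16, value 11+12+23=46
- A+C+D: time 12+3+3=18, value 19+11+12=42
- B+H: time 5+14=19, value 14+28=42
Best: 49 marks.

49 marks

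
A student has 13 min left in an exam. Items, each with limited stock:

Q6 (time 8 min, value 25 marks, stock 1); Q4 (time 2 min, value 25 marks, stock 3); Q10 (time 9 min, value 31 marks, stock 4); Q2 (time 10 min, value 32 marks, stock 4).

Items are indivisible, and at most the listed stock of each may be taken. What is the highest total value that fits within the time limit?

81 marks

Best selections within time 13 and stock limits:
- 2×Q4 + 1×Q10: time 13, value 81
- 3×Q4: time 6, value 75
- 1×Q6 + 2×Q4: time 12, value 75
- 1×Q4 + 1×Q2: time 12, value 57
Best: 81 marks.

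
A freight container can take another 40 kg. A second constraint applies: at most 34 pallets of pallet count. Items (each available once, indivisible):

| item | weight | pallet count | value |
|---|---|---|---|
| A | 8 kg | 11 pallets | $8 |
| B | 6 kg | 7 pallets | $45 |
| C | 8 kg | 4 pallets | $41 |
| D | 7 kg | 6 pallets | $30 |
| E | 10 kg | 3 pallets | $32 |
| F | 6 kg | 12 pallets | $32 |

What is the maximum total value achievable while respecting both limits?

$180

Feasible sets respecting both limits:
- B+C+D+E+F: weight 37, pallet count 32, value 180
- A+B+C+D+E: weight 39, pallet count 31, value 156
- B+C+E+F: weight 30, pallet count 26, value 150
Best: $180.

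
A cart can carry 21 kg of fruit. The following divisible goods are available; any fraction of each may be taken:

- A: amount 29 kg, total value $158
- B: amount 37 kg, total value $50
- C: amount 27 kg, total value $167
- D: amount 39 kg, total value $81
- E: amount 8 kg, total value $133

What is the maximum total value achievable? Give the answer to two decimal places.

213.41

Take in order of value per unit:
- E (133/8 per unit): all 8 → value 133, running total 133.00
- C (167/27 per unit): 13 of 27 → value 13×167/27 = 80.4074, running total 213.41
Total 213.41.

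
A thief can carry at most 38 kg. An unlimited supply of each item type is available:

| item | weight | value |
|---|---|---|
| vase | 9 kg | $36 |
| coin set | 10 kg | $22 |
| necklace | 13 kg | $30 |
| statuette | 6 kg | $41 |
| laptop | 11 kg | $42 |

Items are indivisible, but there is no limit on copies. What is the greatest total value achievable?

$246

Best value-per-unit is statuette at 41/6, and filling with it alone uses weight 6×6=36. No mix of the others beats 6×41 = 246.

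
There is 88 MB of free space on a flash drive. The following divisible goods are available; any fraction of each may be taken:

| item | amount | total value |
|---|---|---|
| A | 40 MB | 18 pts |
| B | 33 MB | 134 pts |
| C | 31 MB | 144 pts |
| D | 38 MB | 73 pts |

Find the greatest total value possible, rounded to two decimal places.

Take in order of value per unit:
- C (144/31 per unit): all 31 → value 144, running total 144.00
- B (134/33 per unit): all 33 → value 134, running total 278.00
- D (73/38 per unit): 24 of 38 → value 24×73/38 = 46.1053, running total 324.11
Total 324.11.

324.11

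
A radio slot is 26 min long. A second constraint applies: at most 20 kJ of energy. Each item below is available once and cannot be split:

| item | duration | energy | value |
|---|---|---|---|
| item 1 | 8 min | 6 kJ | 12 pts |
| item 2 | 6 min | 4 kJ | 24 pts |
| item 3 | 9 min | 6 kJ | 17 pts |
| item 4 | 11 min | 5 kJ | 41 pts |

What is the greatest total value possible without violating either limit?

Feasible sets respecting both limits:
- item 2+item 3+item 4: duration 26, energy 15, value 82
- item 1+item 2+item 4: duration 25, energy 15, value 77
- item 2+item 4: duration 17, energy 9, value 65
Best: 82 pts.

82 pts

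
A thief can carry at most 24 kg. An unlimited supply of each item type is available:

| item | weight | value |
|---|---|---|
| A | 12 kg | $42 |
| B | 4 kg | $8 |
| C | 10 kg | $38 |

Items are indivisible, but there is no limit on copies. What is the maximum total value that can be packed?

$84

Best value-per-unit is C at 38/10; filling with it alone gives 2×38 = 76.
Optimal mix: 2×A → weight 24, value 84.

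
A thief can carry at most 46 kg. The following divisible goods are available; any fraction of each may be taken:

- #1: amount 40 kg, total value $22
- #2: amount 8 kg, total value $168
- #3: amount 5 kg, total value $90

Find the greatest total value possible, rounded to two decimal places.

276.15

Take in order of value per unit:
- #2 (168/8 per unit): all 8 → value 168, running total 168.00
- #3 (90/5 per unit): all 5 → value 90, running total 258.00
- #1 (22/40 per unit): 33 of 40 → value 33×22/40 = 18.1500, running total 276.15
Total 276.15.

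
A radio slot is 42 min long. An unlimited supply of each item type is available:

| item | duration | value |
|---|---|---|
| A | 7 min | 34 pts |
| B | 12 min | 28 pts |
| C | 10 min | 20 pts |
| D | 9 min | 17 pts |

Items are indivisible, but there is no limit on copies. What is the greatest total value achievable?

Best value-per-unit is A at 34/7, and filling with it alone uses duration 6×7=42. No mix of the others beats 6×34 = 204.

204 pts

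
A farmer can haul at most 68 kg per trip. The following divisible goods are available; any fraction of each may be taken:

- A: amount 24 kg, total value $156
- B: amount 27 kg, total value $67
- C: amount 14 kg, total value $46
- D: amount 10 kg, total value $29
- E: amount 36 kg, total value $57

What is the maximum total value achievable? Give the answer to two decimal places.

Take in order of value per unit:
- A (156/24 per unit): all 24 → value 156, running total 156.00
- C (46/14 per unit): all 14 → value 46, running total 202.00
- D (29/10 per unit): all 10 → value 29, running total 231.00
- B (67/27 per unit): 20 of 27 → value 20×67/27 = 49.6296, running total 280.63
Total 280.63.

280.63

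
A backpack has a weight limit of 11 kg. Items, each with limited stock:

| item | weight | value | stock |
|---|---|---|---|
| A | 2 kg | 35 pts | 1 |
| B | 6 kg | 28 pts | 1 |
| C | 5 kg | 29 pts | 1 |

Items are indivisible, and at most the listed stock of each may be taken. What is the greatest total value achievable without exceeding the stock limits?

64 pts

Best selections within weight 11 and stock limits:
- 1×A + 1×C: weight 7, value 64
- 1×A + 1×B: weight 8, value 63
- 1×B + 1×C: weight 11, value 57
- 1×A: weight 2, value 35
Best: 64 pts.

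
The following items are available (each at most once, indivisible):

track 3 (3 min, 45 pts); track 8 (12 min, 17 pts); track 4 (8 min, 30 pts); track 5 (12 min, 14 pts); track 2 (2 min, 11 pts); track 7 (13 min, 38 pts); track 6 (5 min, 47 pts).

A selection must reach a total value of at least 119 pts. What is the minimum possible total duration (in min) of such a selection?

Subsets with value ≥ 119, sorted by total duration:
- track 3+track 4+track 6: duration 16, value 122
- track 3+track 4+track 2+track 6: duration 18, value 133
- track 3+track 7+track 6: duration 21, value 130
Minimum duration: 16 min.

16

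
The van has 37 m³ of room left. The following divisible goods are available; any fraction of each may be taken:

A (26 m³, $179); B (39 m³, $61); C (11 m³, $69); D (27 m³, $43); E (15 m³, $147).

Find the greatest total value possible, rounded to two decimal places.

Take in order of value per unit:
- E (147/15 per unit): all 15 → value 147, running total 147.00
- A (179/26 per unit): 22 of 26 → value 22×179/26 = 151.4615, running total 298.46
Total 298.46.

298.46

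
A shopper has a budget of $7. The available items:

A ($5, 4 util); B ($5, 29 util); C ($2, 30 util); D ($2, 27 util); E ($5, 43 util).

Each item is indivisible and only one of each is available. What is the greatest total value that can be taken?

73 util

Check high-value combinations within $7:
- C+E: cost 2+5=7, value 30+43=73
- D+E: cost 2+5=7, value 27+43=70
- B+C: cost 5+2=7, value 29+30=59
Best: 73 util.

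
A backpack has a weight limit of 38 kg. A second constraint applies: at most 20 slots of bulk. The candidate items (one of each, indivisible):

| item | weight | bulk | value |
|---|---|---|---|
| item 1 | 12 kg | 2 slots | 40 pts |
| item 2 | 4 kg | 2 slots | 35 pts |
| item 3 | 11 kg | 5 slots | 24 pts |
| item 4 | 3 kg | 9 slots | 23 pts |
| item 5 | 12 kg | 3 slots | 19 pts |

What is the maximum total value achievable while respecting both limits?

122 pts

Feasible sets respecting both limits:
- item 1+item 2+item 3+item 4: weight 30, bulk 18, value 122
- item 1+item 2+item 4+item 5: weight 31, bulk 16, value 117
- item 1+item 3+item 4+item 5: weight 38, bulk 19, value 106
- item 2+item 3+item 4+item 5: weight 30, bulk 19, value 101
Best: 122 pts.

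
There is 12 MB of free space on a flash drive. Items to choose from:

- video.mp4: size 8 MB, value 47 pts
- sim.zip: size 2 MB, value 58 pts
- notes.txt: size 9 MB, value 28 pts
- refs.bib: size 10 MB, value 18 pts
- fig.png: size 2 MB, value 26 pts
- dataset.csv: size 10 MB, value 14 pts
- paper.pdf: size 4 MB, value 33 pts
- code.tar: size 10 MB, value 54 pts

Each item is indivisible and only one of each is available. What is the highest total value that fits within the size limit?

Check high-value combinations within 12 MB:
- video.mp4+sim.zip+fig.png: size 8+2+2=12, value 47+58+26=131
- sim.zip+fig.png+paper.pdf: size 2+2+4=8, value 58+26+33=117
- sim.zip+code.tar: size 2+10=12, value 58+54=112
- video.mp4+sim.zip: size 8+2=10, value 47+58=105
- sim.zip+paper.pdf: size 2+4=6, value 58+33=91
Best: 131 pts.

131 pts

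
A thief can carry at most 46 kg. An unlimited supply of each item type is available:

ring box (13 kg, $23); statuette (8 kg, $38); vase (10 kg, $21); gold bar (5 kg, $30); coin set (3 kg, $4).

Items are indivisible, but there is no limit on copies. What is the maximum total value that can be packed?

Best value-per-unit is gold bar at 30/5, and filling with it alone uses weight 9×5=45. No mix of the others beats 9×30 = 270.

$270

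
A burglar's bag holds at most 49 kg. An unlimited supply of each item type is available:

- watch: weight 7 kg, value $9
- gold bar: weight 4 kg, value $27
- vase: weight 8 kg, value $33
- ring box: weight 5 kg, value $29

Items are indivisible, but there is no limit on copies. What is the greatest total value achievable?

$326

Best value-per-unit is gold bar at 27/4; filling with it alone gives 12×27 = 324.
Optimal mix: 11×gold bar + 1×ring box → weight 49, value 326.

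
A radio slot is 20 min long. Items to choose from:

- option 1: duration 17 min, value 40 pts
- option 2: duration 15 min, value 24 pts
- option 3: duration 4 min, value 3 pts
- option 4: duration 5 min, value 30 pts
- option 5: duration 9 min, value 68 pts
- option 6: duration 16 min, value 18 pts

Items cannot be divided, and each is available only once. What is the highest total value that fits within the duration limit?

101 pts

Check high-value combinations within 20 min:
- option 3+option 4+option 5: duration 4+5+9=18, value 3+30+68=101
- option 4+option 5: duration 5+9=14, value 30+68=98
- option 3+option 5: duration 4+9=13, value 3+68=71
- option 5: duration 9, value 68
- option 2+option 4: duration 15+5=20, value 24+30=54
Best: 101 pts.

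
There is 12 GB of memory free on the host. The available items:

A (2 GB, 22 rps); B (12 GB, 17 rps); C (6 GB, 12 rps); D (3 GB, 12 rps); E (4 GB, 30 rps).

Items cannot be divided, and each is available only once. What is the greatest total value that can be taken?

64 rps

This is a 0/1 knapsack; check combinations near the capacity.
- A+D+E: memory 2+3+4=9, value 22+12+30=64
- A+C+E: memory 2+6+4=12, value 22+12+30=64
- A+E: memory 2+4=6, value 22+30=52
- A+C+D: memory 2+6+3=11, value 22+12+12=46
Best: 64 rps.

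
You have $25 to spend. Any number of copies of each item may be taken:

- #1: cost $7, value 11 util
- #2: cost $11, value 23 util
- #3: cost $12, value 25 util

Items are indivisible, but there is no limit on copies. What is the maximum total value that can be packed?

Best value-per-unit is #2 at 23/11; filling with it alone gives 2×23 = 46.
Optimal mix: 2×#3 → cost 24, value 50.

50 util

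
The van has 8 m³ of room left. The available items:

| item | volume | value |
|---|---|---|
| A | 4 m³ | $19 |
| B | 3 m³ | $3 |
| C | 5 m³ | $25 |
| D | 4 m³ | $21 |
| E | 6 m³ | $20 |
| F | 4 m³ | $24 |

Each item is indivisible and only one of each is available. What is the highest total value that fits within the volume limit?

This is a 0/1 knapsack; check combinations near the capacity.
- D+F: volume 4+4=8, value 21+24=45
- A+F: volume 4+4=8, value 19+24=43
- A+D: volume 4+4=8, value 19+21=40
Best: $45.

$45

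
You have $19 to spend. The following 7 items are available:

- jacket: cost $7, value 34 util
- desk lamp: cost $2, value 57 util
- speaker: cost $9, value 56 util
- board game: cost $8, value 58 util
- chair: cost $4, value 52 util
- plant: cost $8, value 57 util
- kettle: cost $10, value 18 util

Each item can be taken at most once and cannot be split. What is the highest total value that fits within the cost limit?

172 util

This is a 0/1 knapsack; check combinations near the capacity.
- desk lamp+board game+plant: cost 2+8+8=18, value 57+58+57=172
- desk lamp+speaker+board game: cost 2+9+8=19, value 57+56+58=171
- desk lamp+speaker+plant: cost 2+9+8=19, value 57+56+57=170
- desk lamp+board game+chair: cost 2+8+4=14, value 57+58+52=167
- desk lamp+chair+plant: cost 2+4+8=14, value 57+52+57=166
Best: 172 util.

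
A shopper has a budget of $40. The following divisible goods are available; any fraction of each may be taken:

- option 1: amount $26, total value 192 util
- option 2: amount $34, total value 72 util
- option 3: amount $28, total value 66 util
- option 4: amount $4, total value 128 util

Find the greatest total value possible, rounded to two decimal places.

343.57

Take in order of value per unit:
- option 4 (128/4 per unit): all 4 → value 128, running total 128.00
- option 1 (192/26 per unit): all 26 → value 192, running total 320.00
- option 3 (66/28 per unit): 10 of 28 → value 10×66/28 = 23.5714, running total 343.57
Total 343.57.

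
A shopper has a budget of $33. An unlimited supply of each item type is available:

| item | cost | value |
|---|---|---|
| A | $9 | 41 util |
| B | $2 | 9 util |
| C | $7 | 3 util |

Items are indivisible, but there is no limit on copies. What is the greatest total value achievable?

150 util

Best value-per-unit is A at 41/9; filling with it alone gives 3×41 = 123.
Optimal mix: 3×A + 3×B → cost 33, value 150.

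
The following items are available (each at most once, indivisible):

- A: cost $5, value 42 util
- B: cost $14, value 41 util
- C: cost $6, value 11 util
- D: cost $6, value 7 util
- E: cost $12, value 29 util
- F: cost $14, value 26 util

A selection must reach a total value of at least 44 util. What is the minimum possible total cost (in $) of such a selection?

11

Subsets with value ≥ 44, sorted by total cost:
- A+C: cost 11, value 53
- A+D: cost 11, value 49
- A+E: cost 17, value 71
- A+C+D: cost 17, value 60
Minimum cost: 11 $.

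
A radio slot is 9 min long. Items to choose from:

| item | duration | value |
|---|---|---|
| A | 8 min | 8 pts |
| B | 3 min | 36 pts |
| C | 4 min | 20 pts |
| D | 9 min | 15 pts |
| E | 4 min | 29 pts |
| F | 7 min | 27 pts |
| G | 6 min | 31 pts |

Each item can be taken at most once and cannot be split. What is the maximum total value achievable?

67 pts

Check high-value combinations within 9 min:
- B+G: duration 3+6=9, value 36+31=67
- B+E: duration 3+4=7, value 36+29=65
- B+C: duration 3+4=7, value 36+20=56
Best: 67 pts.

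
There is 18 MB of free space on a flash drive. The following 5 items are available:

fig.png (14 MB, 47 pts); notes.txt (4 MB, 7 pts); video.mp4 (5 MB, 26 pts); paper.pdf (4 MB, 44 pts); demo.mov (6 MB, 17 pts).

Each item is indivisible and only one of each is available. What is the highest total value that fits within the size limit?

91 pts

Check high-value combinations within 18 MB:
- fig.png+paper.pdf: size 14+4=18, value 47+44=91
- video.mp4+paper.pdf+demo.mov: size 5+4+6=15, value 26+44+17=87
- notes.txt+video.mp4+paper.pdf: size 4+5+4=13, value 7+26+44=77
- video.mp4+paper.pdf: size 5+4=9, value 26+44=70
- notes.txt+paper.pdf+demo.mov: size 4+4+6=14, value 7+44+17=68
Best: 91 pts.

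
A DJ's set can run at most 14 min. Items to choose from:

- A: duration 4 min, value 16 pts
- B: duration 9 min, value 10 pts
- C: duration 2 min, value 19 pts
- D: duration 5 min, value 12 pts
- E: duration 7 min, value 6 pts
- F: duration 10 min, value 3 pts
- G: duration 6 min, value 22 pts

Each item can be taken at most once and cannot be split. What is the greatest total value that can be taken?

Check high-value combinations within 14 min:
- A+C+G: duration 4+2+6=12, value 16+19+22=57
- C+D+G: duration 2+5+6=13, value 19+12+22=53
- A+C+D: duration 4+2+5=11, value 16+19+12=47
- C+G: duration 2+6=8, value 19+22=41
Best: 57 pts.

57 pts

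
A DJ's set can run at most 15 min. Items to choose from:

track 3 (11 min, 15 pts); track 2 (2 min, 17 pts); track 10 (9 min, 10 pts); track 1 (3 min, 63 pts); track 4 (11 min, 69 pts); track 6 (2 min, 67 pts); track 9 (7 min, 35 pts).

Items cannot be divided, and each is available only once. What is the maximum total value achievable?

182 pts

This is a 0/1 knapsack; check combinations near the capacity.
- track 2+track 1+track 6+track 9: duration 2+3+2+7=14, value 17+63+67+35=182
- track 1+track 6+track 9: duration 3+2+7=12, value 63+67+35=165
- track 2+track 4+track 6: duration 2+11+2=15, value 17+69+67=153
Best: 182 pts.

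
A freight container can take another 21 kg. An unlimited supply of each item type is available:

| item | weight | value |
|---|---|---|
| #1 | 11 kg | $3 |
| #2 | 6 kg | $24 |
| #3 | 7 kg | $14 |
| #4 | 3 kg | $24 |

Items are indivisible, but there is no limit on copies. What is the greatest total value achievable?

Best value-per-unit is #4 at 24/3, and filling with it alone uses weight 7×3=21. No mix of the others beats 7×24 = 168.

$168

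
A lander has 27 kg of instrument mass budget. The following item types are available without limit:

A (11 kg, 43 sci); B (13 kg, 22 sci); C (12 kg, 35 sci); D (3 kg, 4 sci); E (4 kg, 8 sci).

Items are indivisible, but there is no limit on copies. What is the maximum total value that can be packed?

Best value-per-unit is A at 43/11; filling with it alone gives 2×43 = 86.
Optimal mix: 2×A + 1×E → mass 26, value 94.

94 sci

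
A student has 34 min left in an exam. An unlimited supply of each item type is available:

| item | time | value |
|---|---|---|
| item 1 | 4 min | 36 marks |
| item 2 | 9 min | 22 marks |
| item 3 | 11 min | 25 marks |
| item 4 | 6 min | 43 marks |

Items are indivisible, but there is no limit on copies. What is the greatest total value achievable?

295 marks

Best value-per-unit is item 1 at 36/4; filling with it alone gives 8×36 = 288.
Optimal mix: 7×item 1 + 1×item 4 → time 34, value 295.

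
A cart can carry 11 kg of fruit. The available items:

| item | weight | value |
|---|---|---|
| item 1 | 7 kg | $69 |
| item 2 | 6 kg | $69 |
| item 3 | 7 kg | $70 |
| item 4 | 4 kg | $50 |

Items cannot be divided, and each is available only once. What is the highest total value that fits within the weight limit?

Check high-value combinations within 11 kg:
- item 3+item 4: weight 7+4=11, value 70+50=120
- item 2+item 4: weight 6+4=10, value 69+50=119
- item 1+item 4: weight 7+4=11, value 69+50=119
- item 3: weight 7, value 70
- item 2: weight 6, value 69
Best: $120.

$120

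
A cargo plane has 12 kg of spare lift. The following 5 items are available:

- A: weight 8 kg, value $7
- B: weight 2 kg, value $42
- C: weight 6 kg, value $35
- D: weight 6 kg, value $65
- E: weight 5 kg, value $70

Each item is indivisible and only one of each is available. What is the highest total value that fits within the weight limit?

$135

Check high-value combinations within 12 kg:
- D+E: weight 6+5=11, value 65+70=135
- B+E: weight 2+5=7, value 42+70=112
- B+D: weight 2+6=8, value 42+65=107
- C+E: weight 6+5=11, value 35+70=105
Best: $135.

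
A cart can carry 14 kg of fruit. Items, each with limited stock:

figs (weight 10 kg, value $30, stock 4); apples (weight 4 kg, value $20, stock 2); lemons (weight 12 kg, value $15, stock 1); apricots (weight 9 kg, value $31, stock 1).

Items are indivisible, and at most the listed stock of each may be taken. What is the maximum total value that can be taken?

$51

Top feasible selections:
- 1×apples + 1×apricots: weight 13, value 51
- 1×figs + 1×apples: weight 14, value 50
- 2×apples: weight 8, value 40
Best: $51.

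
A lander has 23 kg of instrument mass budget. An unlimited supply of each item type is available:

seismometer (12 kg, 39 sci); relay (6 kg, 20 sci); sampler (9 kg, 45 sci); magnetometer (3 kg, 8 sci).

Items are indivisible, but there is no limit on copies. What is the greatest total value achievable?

Best value-per-unit is sampler at 45/9; filling with it alone gives 2×45 = 90.
Optimal mix: 2×sampler + 1×magnetometer → mass 21, value 98.

98 sci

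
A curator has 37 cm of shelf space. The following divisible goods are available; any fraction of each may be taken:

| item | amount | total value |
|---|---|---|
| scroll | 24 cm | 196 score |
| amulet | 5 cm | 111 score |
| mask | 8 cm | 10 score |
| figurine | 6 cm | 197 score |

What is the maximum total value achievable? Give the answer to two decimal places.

506.50

Take in order of value per unit:
- figurine (197/6 per unit): all 6 → value 197, running total 197.00
- amulet (111/5 per unit): all 5 → value 111, running total 308.00
- scroll (196/24 per unit): all 24 → value 196, running total 504.00
- mask (10/8 per unit): 2 of 8 → value 2×10/8 = 2.5000, running total 506.50
Total 506.50.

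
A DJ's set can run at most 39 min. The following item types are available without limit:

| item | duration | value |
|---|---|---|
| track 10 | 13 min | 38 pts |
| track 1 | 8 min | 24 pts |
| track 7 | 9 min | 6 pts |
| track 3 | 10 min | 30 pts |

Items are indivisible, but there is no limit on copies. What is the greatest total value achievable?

116 pts

Best value-per-unit is track 1 at 24/8; filling with it alone gives 4×24 = 96.
Optimal mix: 1×track 10 + 2×track 1 + 1×track 3 → duration 39, value 116.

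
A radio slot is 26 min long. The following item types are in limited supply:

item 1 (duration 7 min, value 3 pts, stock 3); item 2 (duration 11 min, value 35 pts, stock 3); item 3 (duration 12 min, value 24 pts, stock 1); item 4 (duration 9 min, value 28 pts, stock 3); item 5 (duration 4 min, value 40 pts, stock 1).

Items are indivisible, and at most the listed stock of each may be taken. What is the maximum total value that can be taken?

Top feasible selections:
- 2×item 2 + 1×item 5: duration 26, value 110
- 1×item 2 + 1×item 4 + 1×item 5: duration 24, value 103
- 2×item 4 + 1×item 5: duration 22, value 96
- 1×item 3 + 1×item 4 + 1×item 5: duration 25, value 92
Best: 110 pts.

110 pts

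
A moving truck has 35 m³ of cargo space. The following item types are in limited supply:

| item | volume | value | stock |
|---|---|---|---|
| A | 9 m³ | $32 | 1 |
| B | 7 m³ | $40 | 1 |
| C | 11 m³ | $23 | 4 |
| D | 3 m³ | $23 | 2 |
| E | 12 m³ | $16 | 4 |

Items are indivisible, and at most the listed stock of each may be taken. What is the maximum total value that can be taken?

$141

Top feasible selections:
- 1×A + 1×B + 1×C + 2×D: volume 33, value 141
- 1×A + 1×B + 2×D + 1×E: volume 34, value 134
- 1×B + 2×C + 2×D: volume 35, value 132
- 1×A + 1×B + 2×D: volume 22, value 118
Best: $141.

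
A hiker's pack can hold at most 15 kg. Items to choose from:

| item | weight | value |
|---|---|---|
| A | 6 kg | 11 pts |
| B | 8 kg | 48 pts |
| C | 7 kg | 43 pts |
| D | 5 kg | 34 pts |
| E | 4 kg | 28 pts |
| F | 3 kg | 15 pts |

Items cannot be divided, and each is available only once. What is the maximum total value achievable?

92 pts

Check high-value combinations within 15 kg:
- C+D+F: weight 7+5+3=15, value 43+34+15=92
- B+C: weight 8+7=15, value 48+43=91
- B+E+F: weight 8+4+3=15, value 48+28+15=91
Best: 92 pts.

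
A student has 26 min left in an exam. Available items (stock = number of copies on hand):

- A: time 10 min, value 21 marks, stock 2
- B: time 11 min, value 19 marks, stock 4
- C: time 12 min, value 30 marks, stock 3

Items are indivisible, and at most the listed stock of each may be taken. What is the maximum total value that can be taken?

Top feasible selections:
- 2×C: time 24, value 60
- 1×A + 1×C: time 22, value 51
Best: 60 marks.

60 marks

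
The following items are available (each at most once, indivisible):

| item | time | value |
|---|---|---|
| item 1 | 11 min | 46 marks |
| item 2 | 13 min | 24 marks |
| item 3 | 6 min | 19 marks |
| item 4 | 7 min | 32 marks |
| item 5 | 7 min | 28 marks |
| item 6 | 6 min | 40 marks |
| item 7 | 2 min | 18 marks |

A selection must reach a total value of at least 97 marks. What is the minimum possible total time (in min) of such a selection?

Subsets with value ≥ 97, sorted by total time:
- item 1+item 6+item 7: time 19, value 104
- item 4+item 5+item 6: time 20, value 100
Minimum time: 19 min.

19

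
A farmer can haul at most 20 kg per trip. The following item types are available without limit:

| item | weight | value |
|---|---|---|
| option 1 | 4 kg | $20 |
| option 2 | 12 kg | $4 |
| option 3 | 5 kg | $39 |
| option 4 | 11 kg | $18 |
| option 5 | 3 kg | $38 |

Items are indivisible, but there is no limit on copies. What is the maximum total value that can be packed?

Best value-per-unit is option 5 at 38/3; filling with it alone gives 6×38 = 228.
Optimal mix: 1×option 3 + 5×option 5 → weight 20, value 229.

$229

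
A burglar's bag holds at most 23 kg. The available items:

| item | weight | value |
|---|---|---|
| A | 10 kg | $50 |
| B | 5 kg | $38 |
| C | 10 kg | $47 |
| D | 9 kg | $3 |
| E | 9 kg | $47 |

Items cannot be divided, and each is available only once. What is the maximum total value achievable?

$97

Check high-value combinations within 23 kg:
- A+E: weight 10+9=19, value 50+47=97
- A+C: weight 10+10=20, value 50+47=97
- C+E: weight 10+9=19, value 47+47=94
- A+B: weight 10+5=15, value 50+38=88
- B+D+E: weight 5+9+9=23, value 38+3+47=88
Best: $97.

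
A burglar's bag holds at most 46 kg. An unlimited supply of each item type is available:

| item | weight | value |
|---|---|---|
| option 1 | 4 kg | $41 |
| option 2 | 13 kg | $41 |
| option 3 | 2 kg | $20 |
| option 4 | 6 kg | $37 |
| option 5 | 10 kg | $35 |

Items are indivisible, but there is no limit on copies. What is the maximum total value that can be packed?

$471

Best value-per-unit is option 1 at 41/4; filling with it alone gives 11×41 = 451.
Optimal mix: 11×option 1 + 1×option 3 → weight 46, value 471.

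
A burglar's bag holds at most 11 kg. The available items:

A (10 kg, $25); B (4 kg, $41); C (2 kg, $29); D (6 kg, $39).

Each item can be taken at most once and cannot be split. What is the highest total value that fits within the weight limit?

This is a 0/1 knapsack; check combinations near the capacity.
- B+D: weight 4+6=10, value 41+39=80
- B+C: weight 4+2=6, value 41+29=70
- C+D: weight 2+6=8, value 29+39=68
Best: $80.

$80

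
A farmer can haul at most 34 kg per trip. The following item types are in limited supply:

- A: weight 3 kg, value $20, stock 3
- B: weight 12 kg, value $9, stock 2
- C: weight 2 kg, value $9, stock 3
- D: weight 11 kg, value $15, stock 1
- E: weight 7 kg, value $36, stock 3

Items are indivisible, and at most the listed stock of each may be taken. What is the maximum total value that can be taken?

Best selections within weight 34 and stock limits:
- 3×A + 2×C + 3×E: weight 34, value 186
- 3×A + 1×C + 3×E: weight 32, value 177
- 2×A + 3×C + 3×E: weight 33, value 175
Best: $186.

$186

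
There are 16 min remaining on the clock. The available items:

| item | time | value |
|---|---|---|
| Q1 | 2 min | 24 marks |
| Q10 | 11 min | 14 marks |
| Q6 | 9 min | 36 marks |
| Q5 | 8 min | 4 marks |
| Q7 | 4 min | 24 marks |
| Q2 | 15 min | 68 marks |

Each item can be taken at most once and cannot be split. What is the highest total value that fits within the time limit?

Check high-value combinations within 16 min:
- Q1+Q6+Q7: time 2+9+4=15, value 24+36+24=84
- Q2: time 15, value 68
- Q1+Q6: time 2+9=11, value 24+36=60
- Q6+Q7: time 9+4=13, value 36+24=60
- Q1+Q5+Q7: time 2+8+4=14, value 24+4+24=52
Best: 84 marks.

84 marks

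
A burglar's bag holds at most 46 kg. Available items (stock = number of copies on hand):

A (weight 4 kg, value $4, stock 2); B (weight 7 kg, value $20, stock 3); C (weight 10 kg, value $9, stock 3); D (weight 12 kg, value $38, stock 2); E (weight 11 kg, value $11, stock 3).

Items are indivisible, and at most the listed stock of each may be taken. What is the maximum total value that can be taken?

$136

Best selections within weight 46 and stock limits:
- 3×B + 2×D: weight 45, value 136
- 2×A + 2×B + 2×D: weight 46, value 124
Best: $136.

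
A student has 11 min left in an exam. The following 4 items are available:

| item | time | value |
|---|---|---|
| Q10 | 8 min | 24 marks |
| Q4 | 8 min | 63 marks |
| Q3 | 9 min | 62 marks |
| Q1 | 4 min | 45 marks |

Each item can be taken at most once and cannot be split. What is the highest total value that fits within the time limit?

Check high-value combinations within 11 min:
- Q4: time 8, value 63
- Q3: time 9, value 62
- Q1: time 4, value 45
Best: 63 marks.

63 marks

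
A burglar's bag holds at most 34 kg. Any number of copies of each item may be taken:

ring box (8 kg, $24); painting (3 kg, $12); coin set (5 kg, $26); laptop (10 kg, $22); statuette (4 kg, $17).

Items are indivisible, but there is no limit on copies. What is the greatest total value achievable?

Best value-per-unit is coin set at 26/5; filling with it alone gives 6×26 = 156.
Optimal mix: 6×coin set + 1×statuette → weight 34, value 173.

$173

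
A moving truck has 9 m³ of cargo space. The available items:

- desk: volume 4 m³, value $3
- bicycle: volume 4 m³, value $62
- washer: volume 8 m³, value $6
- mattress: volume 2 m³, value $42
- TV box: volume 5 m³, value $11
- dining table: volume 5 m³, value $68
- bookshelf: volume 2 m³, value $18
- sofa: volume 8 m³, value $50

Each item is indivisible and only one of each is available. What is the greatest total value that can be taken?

$130

This is a 0/1 knapsack; check combinations near the capacity.
- bicycle+dining table: volume 4+5=9, value 62+68=130
- mattress+dining table+bookshelf: volume 2+5+2=9, value 42+68+18=128
- bicycle+mattress+bookshelf: volume 4+2+2=8, value 62+42+18=122
- mattress+dining table: volume 2+5=7, value 42+68=110
Best: $130.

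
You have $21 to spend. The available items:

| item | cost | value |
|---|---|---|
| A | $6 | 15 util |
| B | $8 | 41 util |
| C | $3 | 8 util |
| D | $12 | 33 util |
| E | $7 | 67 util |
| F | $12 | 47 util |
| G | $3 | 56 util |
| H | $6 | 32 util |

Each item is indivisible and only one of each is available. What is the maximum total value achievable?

Check high-value combinations within $21:
- B+C+E+G: cost 8+3+7+3=21, value 41+8+67+56=172
- B+E+G: cost 8+7+3=18, value 41+67+56=164
- C+E+G+H: cost 3+7+3+6=19, value 8+67+56+32=163
Best: 172 util.

172 util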